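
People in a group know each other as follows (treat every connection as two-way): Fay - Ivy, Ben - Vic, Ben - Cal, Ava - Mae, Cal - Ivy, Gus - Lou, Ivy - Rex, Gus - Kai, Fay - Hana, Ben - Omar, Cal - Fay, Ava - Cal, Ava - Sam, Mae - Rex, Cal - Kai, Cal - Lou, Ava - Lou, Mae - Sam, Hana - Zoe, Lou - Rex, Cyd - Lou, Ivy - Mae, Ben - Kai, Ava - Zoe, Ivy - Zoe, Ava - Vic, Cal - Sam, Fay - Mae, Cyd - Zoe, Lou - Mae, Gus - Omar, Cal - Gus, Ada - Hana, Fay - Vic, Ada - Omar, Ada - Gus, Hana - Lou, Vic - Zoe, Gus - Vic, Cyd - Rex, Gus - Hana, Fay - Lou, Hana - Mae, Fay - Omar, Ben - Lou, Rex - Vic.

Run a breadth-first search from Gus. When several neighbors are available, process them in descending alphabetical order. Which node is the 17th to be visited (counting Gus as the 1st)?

Ivy

Visit Gus; enqueue Vic, Omar, Lou, Kai, Hana, Cal, Ada → queue [Vic, Omar, Lou, Kai, Hana, Cal, Ada]
Visit Vic; enqueue Zoe, Rex, Fay, Ben, Ava → queue [Omar, Lou, Kai, Hana, Cal, Ada, Zoe, Rex, Fay, Ben, Ava]
Visit Omar → queue [Lou, Kai, Hana, Cal, Ada, Zoe, Rex, Fay, Ben, Ava]
Visit Lou; enqueue Mae, Cyd → queue [Kai, Hana, Cal, Ada, Zoe, Rex, Fay, Ben, Ava, Mae, Cyd]
Visit Kai → queue [Hana, Cal, Ada, Zoe, Rex, Fay, Ben, Ava, Mae, Cyd]
Visit Hana → queue [Cal, Ada, Zoe, Rex, Fay, Ben, Ava, Mae, Cyd]
Visit Cal; enqueue Sam, Ivy → queue [Ada, Zoe, Rex, Fay, Ben, Ava, Mae, Cyd, Sam, Ivy]
Visit Ada → queue [Zoe, Rex, Fay, Ben, Ava, Mae, Cyd, Sam, Ivy]
Visit Zoe → queue [Rex, Fay, Ben, Ava, Mae, Cyd, Sam, Ivy]
Visit Rex → queue [Fay, Ben, Ava, Mae, Cyd, Sam, Ivy]
Visit Fay → queue [Ben, Ava, Mae, Cyd, Sam, Ivy]
Visit Ben → queue [Ava, Mae, Cyd, Sam, Ivy]
Visit Ava → queue [Mae, Cyd, Sam, Ivy]
Visit Mae → queue [Cyd, Sam, Ivy]
Visit Cyd → queue [Sam, Ivy]
Visit Sam → queue [Ivy]
Visit Ivy → queue []

Visit order: Gus, Vic, Omar, Lou, Kai, Hana, Cal, Ada, Zoe, Rex, Fay, Ben, Ava, Mae, Cyd, Sam, Ivy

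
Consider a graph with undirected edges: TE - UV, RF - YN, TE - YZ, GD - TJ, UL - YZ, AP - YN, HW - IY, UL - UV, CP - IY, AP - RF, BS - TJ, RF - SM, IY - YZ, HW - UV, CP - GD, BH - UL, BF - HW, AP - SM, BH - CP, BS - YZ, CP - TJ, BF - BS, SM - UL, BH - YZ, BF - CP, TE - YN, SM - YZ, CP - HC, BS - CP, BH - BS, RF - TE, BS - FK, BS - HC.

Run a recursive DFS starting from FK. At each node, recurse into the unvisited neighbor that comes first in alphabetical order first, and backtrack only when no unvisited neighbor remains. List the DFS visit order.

Visit FK
FK → BS
BS → BF
BF → CP
CP → BH
BH → UL
UL → SM
SM → AP
AP → RF
RF → TE
TE → UV
UV → HW
HW → IY
IY → YZ
TE → YN
CP → GD
GD → TJ
CP → HC

FK → BS → BF → CP → BH → UL → SM → AP → RF → TE → UV → HW → IY → YZ → YN → GD → TJ → HC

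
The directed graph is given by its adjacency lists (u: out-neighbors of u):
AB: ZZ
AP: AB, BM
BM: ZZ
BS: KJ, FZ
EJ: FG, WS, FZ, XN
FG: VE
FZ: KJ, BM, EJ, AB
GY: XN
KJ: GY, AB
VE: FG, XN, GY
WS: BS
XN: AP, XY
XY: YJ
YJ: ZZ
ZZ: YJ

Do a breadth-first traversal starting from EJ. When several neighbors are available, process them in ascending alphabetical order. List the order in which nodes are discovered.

EJ FG FZ WS XN VE AB BM KJ BS AP XY GY ZZ YJ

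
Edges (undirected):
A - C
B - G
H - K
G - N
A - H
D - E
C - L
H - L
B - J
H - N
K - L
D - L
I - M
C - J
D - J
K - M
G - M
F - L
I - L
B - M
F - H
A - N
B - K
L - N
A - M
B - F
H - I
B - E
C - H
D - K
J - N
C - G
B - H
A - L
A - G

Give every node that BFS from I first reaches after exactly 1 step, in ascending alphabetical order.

H, L, M

Level 0: I
Level 1: H, L, M
Level 2: A, B, C, D, F, G, K, N
Level 3: E, J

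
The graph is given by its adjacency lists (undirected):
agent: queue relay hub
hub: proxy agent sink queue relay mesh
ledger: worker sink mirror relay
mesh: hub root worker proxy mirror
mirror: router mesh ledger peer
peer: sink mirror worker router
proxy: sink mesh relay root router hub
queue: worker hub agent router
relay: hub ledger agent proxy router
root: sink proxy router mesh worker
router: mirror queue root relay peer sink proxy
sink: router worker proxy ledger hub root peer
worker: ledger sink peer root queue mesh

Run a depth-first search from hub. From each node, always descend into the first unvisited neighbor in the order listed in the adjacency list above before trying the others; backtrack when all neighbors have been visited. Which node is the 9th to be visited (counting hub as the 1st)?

Visit hub
hub → proxy
proxy → sink
sink → router
router → mirror
mirror → mesh
mesh → root
root → worker
worker → ledger
ledger → relay
relay → agent
agent → queue
worker → peer

Visit order: hub, proxy, sink, router, mirror, mesh, root, worker, ledger, relay, agent, queue, peer

ledger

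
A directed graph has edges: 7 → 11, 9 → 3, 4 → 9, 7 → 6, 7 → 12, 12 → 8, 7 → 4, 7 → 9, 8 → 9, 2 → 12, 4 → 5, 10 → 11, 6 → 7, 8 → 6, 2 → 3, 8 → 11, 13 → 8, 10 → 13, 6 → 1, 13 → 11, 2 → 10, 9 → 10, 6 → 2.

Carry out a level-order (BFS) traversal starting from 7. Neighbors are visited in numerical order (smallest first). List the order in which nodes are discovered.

Visit 7; enqueue 4, 6, 9, 11, 12 → queue [4, 6, 9, 11, 12]
Visit 4; enqueue 5 → queue [6, 9, 11, 12, 5]
Visit 6; enqueue 1, 2 → queue [9, 11, 12, 5, 1, 2]
Visit 9; enqueue 3, 10 → queue [11, 12, 5, 1, 2, 3, 10]
Visit 11 → queue [12, 5, 1, 2, 3, 10]
Visit 12; enqueue 8 → queue [5, 1, 2, 3, 10, 8]
Visit 5 → queue [1, 2, 3, 10, 8]
Visit 1 → queue [2, 3, 10, 8]
Visit 2 → queue [3, 10, 8]
Visit 3 → queue [10, 8]
Visit 10; enqueue 13 → queue [8, 13]
Visit 8 → queue [13]
Visit 13 → queue []

7 → 4 → 6 → 9 → 11 → 12 → 5 → 1 → 2 → 3 → 10 → 8 → 13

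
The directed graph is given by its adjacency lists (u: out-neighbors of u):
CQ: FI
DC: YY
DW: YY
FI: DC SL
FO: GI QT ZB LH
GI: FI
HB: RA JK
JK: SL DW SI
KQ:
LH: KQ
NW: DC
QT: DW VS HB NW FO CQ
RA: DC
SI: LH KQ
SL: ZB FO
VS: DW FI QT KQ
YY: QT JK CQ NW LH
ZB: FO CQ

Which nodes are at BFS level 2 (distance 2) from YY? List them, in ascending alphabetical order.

DC, DW, FI, FO, HB, KQ, SI, SL, VS

Level 0: YY
Level 1: CQ, JK, LH, NW, QT
Level 2: DC, DW, FI, FO, HB, KQ, SI, SL, VS
Level 3: GI, RA, ZB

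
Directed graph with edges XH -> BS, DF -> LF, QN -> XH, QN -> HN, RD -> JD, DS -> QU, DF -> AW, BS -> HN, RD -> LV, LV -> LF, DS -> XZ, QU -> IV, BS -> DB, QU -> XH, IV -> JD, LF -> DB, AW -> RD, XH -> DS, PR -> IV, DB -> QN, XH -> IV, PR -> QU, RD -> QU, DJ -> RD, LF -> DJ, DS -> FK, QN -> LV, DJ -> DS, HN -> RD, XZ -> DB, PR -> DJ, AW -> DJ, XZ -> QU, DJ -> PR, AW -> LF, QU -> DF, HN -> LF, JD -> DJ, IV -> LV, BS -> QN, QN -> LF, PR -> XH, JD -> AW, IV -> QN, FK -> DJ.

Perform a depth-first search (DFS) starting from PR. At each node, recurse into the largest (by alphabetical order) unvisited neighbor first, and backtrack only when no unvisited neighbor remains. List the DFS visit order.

Visit PR
PR → XH
XH → IV
IV → QN
QN → LV
LV → LF
LF → DJ
DJ → RD
RD → QU
QU → DF
DF → AW
RD → JD
DJ → DS
DS → XZ
XZ → DB
DS → FK
QN → HN
XH → BS

PR → XH → IV → QN → LV → LF → DJ → RD → QU → DF → AW → JD → DS → XZ → DB → FK → HN → BS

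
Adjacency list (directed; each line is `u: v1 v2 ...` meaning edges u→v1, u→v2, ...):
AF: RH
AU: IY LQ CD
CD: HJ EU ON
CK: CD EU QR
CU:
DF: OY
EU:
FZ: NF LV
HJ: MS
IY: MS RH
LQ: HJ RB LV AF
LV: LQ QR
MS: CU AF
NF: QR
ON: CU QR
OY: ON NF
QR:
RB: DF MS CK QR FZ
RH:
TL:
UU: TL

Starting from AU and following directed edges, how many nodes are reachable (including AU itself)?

19

BFS from AU visits: AU, IY, LQ, CD, MS, RH, HJ, RB, LV, AF, EU, ON, CU, DF, CK, QR, FZ, OY, NF
Reachable nodes: 19 of 21 total.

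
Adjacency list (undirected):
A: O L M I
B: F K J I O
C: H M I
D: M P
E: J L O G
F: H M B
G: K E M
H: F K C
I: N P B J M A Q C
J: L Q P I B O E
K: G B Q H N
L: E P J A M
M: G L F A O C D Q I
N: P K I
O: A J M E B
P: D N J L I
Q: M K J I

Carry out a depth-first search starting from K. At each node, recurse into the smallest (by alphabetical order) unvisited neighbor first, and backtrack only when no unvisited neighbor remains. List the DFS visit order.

Visit K
K → B
B → F
F → H
H → C
C → I
I → A
A → L
L → E
E → G
G → M
M → D
D → P
P → J
J → O
J → Q
P → N

K, B, F, H, C, I, A, L, E, G, M, D, P, J, O, Q, N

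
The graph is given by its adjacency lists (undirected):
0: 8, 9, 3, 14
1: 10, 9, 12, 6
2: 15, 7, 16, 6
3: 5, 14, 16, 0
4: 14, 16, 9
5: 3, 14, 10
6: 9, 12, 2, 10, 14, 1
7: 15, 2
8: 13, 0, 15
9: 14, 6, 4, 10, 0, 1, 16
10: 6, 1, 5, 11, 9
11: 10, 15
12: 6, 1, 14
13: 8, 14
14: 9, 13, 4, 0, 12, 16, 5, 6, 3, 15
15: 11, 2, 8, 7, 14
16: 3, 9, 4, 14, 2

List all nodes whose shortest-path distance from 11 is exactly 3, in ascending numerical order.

0, 3, 4, 12, 13, 16

Level 0: 11
Level 1: 10, 15
Level 2: 1, 2, 5, 6, 7, 8, 9, 14
Level 3: 0, 3, 4, 12, 13, 16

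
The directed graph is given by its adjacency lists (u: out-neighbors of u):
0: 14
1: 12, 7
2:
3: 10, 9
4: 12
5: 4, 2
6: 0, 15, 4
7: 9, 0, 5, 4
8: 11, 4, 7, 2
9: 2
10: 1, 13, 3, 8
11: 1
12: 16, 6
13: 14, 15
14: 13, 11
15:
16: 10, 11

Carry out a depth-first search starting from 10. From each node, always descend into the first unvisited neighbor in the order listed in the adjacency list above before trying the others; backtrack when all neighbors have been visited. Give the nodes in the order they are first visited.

Visit 10
10 → 1
1 → 12
12 → 16
16 → 11
12 → 6
6 → 0
0 → 14
14 → 13
13 → 15
6 → 4
1 → 7
7 → 9
9 → 2
7 → 5
10 → 3
10 → 8

10, 1, 12, 16, 11, 6, 0, 14, 13, 15, 4, 7, 9, 2, 5, 3, 8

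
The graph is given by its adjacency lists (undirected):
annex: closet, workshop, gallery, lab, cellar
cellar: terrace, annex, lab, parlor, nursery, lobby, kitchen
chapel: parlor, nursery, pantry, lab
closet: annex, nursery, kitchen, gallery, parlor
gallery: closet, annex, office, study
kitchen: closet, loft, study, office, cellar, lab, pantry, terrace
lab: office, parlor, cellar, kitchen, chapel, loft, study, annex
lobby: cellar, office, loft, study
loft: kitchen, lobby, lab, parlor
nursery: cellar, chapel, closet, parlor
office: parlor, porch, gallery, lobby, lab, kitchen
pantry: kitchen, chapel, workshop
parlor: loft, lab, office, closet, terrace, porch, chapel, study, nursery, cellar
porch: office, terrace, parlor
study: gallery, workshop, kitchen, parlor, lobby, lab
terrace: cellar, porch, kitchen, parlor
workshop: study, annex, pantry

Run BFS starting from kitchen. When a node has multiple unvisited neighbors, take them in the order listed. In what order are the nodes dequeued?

kitchen, closet, loft, study, office, cellar, lab, pantry, terrace, annex, nursery, gallery, parlor, lobby, workshop, porch, chapel

Visit kitchen; enqueue closet, loft, study, office, cellar, lab, pantry, terrace → queue [closet, loft, study, office, cellar, lab, pantry, terrace]
Visit closet; enqueue annex, nursery, gallery, parlor → queue [loft, study, office, cellar, lab, pantry, terrace, annex, nursery, gallery, parlor]
Visit loft; enqueue lobby → queue [study, office, cellar, lab, pantry, terrace, annex, nursery, gallery, parlor, lobby]
Visit study; enqueue workshop → queue [office, cellar, lab, pantry, terrace, annex, nursery, gallery, parlor, lobby, workshop]
Visit office; enqueue porch → queue [cellar, lab, pantry, terrace, annex, nursery, gallery, parlor, lobby, workshop, porch]
Visit cellar → queue [lab, pantry, terrace, annex, nursery, gallery, parlor, lobby, workshop, porch]
Visit lab; enqueue chapel → queue [pantry, terrace, annex, nursery, gallery, parlor, lobby, workshop, porch, chapel]
Visit pantry → queue [terrace, annex, nursery, gallery, parlor, lobby, workshop, porch, chapel]
Visit terrace → queue [annex, nursery, gallery, parlor, lobby, workshop, porch, chapel]
Visit annex → queue [nursery, gallery, parlor, lobby, workshop, porch, chapel]
Visit nursery → queue [gallery, parlor, lobby, workshop, porch, chapel]
Visit gallery → queue [parlor, lobby, workshop, porch, chapel]
Visit parlor → queue [lobby, workshop, porch, chapel]
Visit lobby → queue [workshop, porch, chapel]
Visit workshop → queue [porch, chapel]
Visit porch → queue [chapel]
Visit chapel → queue []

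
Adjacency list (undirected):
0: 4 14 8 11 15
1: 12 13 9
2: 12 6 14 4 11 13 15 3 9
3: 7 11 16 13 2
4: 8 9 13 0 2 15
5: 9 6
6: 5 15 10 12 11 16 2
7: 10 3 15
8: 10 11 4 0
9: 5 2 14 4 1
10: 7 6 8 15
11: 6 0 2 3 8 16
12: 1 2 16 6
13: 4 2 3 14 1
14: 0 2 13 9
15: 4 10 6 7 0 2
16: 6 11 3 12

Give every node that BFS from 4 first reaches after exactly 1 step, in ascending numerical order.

Level 0: 4
Level 1: 0, 2, 8, 9, 13, 15
Level 2: 1, 3, 5, 6, 7, 10, 11, 12, 14
Level 3: 16

0, 2, 8, 9, 13, 15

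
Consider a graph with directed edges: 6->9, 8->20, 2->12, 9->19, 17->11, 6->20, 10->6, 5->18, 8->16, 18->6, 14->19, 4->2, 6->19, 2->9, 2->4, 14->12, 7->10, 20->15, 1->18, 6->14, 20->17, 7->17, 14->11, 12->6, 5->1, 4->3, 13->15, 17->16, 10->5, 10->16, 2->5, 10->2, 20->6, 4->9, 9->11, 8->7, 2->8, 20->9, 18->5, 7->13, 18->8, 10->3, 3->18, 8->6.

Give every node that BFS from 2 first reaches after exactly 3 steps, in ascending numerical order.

10, 13, 14, 15, 17

Level 0: 2
Level 1: 4, 5, 8, 9, 12
Level 2: 1, 3, 6, 7, 11, 16, 18, 19, 20
Level 3: 10, 13, 14, 15, 17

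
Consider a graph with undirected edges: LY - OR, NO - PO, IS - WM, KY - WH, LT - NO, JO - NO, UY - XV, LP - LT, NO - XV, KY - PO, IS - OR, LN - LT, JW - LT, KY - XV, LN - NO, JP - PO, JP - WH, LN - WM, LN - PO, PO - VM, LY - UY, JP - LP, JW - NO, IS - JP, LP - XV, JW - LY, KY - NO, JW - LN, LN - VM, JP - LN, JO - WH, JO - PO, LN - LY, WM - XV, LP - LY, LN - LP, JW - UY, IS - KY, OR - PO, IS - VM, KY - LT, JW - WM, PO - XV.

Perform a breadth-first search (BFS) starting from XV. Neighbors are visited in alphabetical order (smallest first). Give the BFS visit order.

XV -> KY -> LP -> NO -> PO -> UY -> WM -> IS -> LT -> WH -> JP -> LN -> LY -> JO -> JW -> OR -> VM

Visit XV; enqueue KY, LP, NO, PO, UY, WM → queue [KY, LP, NO, PO, UY, WM]
Visit KY; enqueue IS, LT, WH → queue [LP, NO, PO, UY, WM, IS, LT, WH]
Visit LP; enqueue JP, LN, LY → queue [NO, PO, UY, WM, IS, LT, WH, JP, LN, LY]
Visit NO; enqueue JO, JW → queue [PO, UY, WM, IS, LT, WH, JP, LN, LY, JO, JW]
Visit PO; enqueue OR, VM → queue [UY, WM, IS, LT, WH, JP, LN, LY, JO, JW, OR, VM]
Visit UY → queue [WM, IS, LT, WH, JP, LN, LY, JO, JW, OR, VM]
Visit WM → queue [IS, LT, WH, JP, LN, LY, JO, JW, OR, VM]
Visit IS → queue [LT, WH, JP, LN, LY, JO, JW, OR, VM]
Visit LT → queue [WH, JP, LN, LY, JO, JW, OR, VM]
Visit WH → queue [JP, LN, LY, JO, JW, OR, VM]
Visit JP → queue [LN, LY, JO, JW, OR, VM]
Visit LN → queue [LY, JO, JW, OR, VM]
Visit LY → queue [JO, JW, OR, VM]
Visit JO → queue [JW, OR, VM]
Visit JW → queue [OR, VM]
Visit OR → queue [VM]
Visit VM → queue []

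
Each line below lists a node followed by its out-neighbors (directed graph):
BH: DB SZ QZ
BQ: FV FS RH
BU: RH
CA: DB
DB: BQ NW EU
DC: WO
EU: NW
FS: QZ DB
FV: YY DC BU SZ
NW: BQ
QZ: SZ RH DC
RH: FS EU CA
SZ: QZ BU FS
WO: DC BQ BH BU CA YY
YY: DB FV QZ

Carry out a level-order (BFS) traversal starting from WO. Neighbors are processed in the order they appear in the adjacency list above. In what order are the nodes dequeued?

Visit WO; enqueue DC, BQ, BH, BU, CA, YY → queue [DC, BQ, BH, BU, CA, YY]
Visit DC → queue [BQ, BH, BU, CA, YY]
Visit BQ; enqueue FV, FS, RH → queue [BH, BU, CA, YY, FV, FS, RH]
Visit BH; enqueue DB, SZ, QZ → queue [BU, CA, YY, FV, FS, RH, DB, SZ, QZ]
Visit BU → queue [CA, YY, FV, FS, RH, DB, SZ, QZ]
Visit CA → queue [YY, FV, FS, RH, DB, SZ, QZ]
Visit YY → queue [FV, FS, RH, DB, SZ, QZ]
Visit FV → queue [FS, RH, DB, SZ, QZ]
Visit FS → queue [RH, DB, SZ, QZ]
Visit RH; enqueue EU → queue [DB, SZ, QZ, EU]
Visit DB; enqueue NW → queue [SZ, QZ, EU, NW]
Visit SZ → queue [QZ, EU, NW]
Visit QZ → queue [EU, NW]
Visit EU → queue [NW]
Visit NW → queue []

WO, DC, BQ, BH, BU, CA, YY, FV, FS, RH, DB, SZ, QZ, EU, NW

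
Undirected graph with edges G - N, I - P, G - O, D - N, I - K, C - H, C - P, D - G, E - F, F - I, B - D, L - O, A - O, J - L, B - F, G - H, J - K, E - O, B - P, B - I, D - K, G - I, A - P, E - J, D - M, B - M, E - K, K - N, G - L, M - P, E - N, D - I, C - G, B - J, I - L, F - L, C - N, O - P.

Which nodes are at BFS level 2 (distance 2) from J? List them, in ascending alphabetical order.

Level 0: J
Level 1: B, E, K, L
Level 2: D, F, G, I, M, N, O, P
Level 3: A, C, H

D, F, G, I, M, N, O, P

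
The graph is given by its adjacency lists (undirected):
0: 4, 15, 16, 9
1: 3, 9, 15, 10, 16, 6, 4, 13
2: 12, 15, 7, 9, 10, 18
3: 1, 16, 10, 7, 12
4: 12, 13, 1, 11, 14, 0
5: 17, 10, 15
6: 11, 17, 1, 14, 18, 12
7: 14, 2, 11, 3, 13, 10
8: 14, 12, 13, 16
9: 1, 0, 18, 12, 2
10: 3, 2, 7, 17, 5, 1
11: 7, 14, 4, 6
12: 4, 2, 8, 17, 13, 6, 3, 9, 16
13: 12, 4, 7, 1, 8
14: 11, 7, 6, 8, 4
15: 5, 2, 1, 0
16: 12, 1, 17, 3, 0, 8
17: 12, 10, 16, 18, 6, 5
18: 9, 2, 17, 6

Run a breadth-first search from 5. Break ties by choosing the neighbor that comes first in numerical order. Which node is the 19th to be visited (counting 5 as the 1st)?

Visit 5; enqueue 10, 15, 17 → queue [10, 15, 17]
Visit 10; enqueue 1, 2, 3, 7 → queue [15, 17, 1, 2, 3, 7]
Visit 15; enqueue 0 → queue [17, 1, 2, 3, 7, 0]
Visit 17; enqueue 6, 12, 16, 18 → queue [1, 2, 3, 7, 0, 6, 12, 16, 18]
Visit 1; enqueue 4, 9, 13 → queue [2, 3, 7, 0, 6, 12, 16, 18, 4, 9, 13]
Visit 2 → queue [3, 7, 0, 6, 12, 16, 18, 4, 9, 13]
Visit 3 → queue [7, 0, 6, 12, 16, 18, 4, 9, 13]
Visit 7; enqueue 11, 14 → queue [0, 6, 12, 16, 18, 4, 9, 13, 11, 14]
Visit 0 → queue [6, 12, 16, 18, 4, 9, 13, 11, 14]
Visit 6 → queue [12, 16, 18, 4, 9, 13, 11, 14]
Visit 12; enqueue 8 → queue [16, 18, 4, 9, 13, 11, 14, 8]
Visit 16 → queue [18, 4, 9, 13, 11, 14, 8]
Visit 18 → queue [4, 9, 13, 11, 14, 8]
Visit 4 → queue [9, 13, 11, 14, 8]
Visit 9 → queue [13, 11, 14, 8]
Visit 13 → queue [11, 14, 8]
Visit 11 → queue [14, 8]
Visit 14 → queue [8]
Visit 8 → queue []

Visit order: 5, 10, 15, 17, 1, 2, 3, 7, 0, 6, 12, 16, 18, 4, 9, 13, 11, 14, 8

8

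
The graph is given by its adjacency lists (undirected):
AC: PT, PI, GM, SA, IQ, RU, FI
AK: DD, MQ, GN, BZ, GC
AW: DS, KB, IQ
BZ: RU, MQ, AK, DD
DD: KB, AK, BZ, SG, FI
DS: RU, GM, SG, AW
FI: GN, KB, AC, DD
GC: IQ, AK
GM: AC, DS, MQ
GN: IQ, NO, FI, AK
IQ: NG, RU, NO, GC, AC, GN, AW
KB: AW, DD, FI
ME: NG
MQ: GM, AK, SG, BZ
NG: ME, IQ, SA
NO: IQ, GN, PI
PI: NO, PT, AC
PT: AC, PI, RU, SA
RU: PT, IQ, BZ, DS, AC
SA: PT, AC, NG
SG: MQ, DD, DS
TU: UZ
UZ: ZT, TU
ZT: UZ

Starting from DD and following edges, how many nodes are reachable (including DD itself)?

21

BFS from DD visits: DD, AK, BZ, FI, KB, SG, GC, GN, MQ, RU, AC, AW, DS, IQ, NO, GM, PT, PI, SA, NG, ME
Reachable nodes: 21 of 24 total.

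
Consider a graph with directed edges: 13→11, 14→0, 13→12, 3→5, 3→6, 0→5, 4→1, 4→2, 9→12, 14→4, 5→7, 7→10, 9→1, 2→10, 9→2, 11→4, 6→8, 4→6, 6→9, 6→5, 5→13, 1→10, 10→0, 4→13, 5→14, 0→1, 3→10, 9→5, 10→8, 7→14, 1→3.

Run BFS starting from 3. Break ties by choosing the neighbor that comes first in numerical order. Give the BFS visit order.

Visit 3; enqueue 5, 6, 10 → queue [5, 6, 10]
Visit 5; enqueue 7, 13, 14 → queue [6, 10, 7, 13, 14]
Visit 6; enqueue 8, 9 → queue [10, 7, 13, 14, 8, 9]
Visit 10; enqueue 0 → queue [7, 13, 14, 8, 9, 0]
Visit 7 → queue [13, 14, 8, 9, 0]
Visit 13; enqueue 11, 12 → queue [14, 8, 9, 0, 11, 12]
Visit 14; enqueue 4 → queue [8, 9, 0, 11, 12, 4]
Visit 8 → queue [9, 0, 11, 12, 4]
Visit 9; enqueue 1, 2 → queue [0, 11, 12, 4, 1, 2]
Visit 0 → queue [11, 12, 4, 1, 2]
Visit 11 → queue [12, 4, 1, 2]
Visit 12 → queue [4, 1, 2]
Visit 4 → queue [1, 2]
Visit 1 → queue [2]
Visit 2 → queue []

3 → 5 → 6 → 10 → 7 → 13 → 14 → 8 → 9 → 0 → 11 → 12 → 4 → 1 → 2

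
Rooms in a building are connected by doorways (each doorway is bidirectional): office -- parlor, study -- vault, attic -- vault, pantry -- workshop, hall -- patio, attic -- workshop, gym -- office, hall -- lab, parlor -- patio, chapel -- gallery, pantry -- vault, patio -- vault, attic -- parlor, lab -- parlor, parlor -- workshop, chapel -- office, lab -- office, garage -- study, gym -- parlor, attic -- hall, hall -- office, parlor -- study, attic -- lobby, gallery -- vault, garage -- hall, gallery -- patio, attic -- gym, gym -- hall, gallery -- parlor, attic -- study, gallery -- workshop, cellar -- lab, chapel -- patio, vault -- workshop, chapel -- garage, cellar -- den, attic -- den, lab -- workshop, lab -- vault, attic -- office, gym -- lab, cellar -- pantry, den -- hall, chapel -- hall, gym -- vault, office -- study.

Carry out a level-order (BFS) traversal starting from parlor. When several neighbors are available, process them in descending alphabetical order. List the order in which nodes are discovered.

parlor, workshop, study, patio, office, lab, gym, gallery, attic, vault, pantry, garage, hall, chapel, cellar, lobby, den

Visit parlor; enqueue workshop, study, patio, office, lab, gym, gallery, attic → queue [workshop, study, patio, office, lab, gym, gallery, attic]
Visit workshop; enqueue vault, pantry → queue [study, patio, office, lab, gym, gallery, attic, vault, pantry]
Visit study; enqueue garage → queue [patio, office, lab, gym, gallery, attic, vault, pantry, garage]
Visit patio; enqueue hall, chapel → queue [office, lab, gym, gallery, attic, vault, pantry, garage, hall, chapel]
Visit office → queue [lab, gym, gallery, attic, vault, pantry, garage, hall, chapel]
Visit lab; enqueue cellar → queue [gym, gallery, attic, vault, pantry, garage, hall, chapel, cellar]
Visit gym → queue [gallery, attic, vault, pantry, garage, hall, chapel, cellar]
Visit gallery → queue [attic, vault, pantry, garage, hall, chapel, cellar]
Visit attic; enqueue lobby, den → queue [vault, pantry, garage, hall, chapel, cellar, lobby, den]
Visit vault → queue [pantry, garage, hall, chapel, cellar, lobby, den]
Visit pantry → queue [garage, hall, chapel, cellar, lobby, den]
Visit garage → queue [hall, chapel, cellar, lobby, den]
Visit hall → queue [chapel, cellar, lobby, den]
Visit chapel → queue [cellar, lobby, den]
Visit cellar → queue [lobby, den]
Visit lobby → queue [den]
Visit den → queue []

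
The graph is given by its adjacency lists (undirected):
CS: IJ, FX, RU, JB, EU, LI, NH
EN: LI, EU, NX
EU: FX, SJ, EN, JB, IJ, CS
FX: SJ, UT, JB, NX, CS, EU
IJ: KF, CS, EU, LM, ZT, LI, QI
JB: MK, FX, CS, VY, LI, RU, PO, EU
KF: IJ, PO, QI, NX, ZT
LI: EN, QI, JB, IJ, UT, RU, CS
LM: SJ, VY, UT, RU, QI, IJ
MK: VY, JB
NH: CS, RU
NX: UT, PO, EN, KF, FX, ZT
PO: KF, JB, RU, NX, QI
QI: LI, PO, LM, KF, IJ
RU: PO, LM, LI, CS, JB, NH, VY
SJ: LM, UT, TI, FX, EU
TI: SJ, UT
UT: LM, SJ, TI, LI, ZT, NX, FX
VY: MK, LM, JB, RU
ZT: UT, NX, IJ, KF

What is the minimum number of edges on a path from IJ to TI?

Level 0: IJ
Level 1: CS, EU, KF, LI, LM, QI, ZT
Level 2: EN, FX, JB, NH, NX, PO, RU, SJ, UT, VY
Level 3: MK, TI
TI first appears at level 3.

3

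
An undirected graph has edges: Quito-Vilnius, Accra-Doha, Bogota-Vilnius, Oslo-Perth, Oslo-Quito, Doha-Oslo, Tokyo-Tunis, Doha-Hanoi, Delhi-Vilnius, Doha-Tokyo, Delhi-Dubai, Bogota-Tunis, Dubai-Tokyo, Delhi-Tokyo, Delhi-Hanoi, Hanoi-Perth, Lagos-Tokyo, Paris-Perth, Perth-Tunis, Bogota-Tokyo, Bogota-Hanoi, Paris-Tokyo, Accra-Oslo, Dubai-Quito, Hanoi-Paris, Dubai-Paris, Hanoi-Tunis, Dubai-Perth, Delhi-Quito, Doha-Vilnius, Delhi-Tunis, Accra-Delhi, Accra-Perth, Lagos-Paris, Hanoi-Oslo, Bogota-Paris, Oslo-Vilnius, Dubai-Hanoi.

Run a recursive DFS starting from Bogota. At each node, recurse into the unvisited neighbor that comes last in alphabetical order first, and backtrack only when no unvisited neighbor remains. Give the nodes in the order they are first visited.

Bogota → Vilnius → Quito → Oslo → Perth → Tunis → Tokyo → Paris → Lagos → Hanoi → Dubai → Delhi → Accra → Doha

Visit Bogota
Bogota → Vilnius
Vilnius → Quito
Quito → Oslo
Oslo → Perth
Perth → Tunis
Tunis → Tokyo
Tokyo → Paris
Paris → Lagos
Paris → Hanoi
Hanoi → Dubai
Dubai → Delhi
Delhi → Accra
Accra → Doha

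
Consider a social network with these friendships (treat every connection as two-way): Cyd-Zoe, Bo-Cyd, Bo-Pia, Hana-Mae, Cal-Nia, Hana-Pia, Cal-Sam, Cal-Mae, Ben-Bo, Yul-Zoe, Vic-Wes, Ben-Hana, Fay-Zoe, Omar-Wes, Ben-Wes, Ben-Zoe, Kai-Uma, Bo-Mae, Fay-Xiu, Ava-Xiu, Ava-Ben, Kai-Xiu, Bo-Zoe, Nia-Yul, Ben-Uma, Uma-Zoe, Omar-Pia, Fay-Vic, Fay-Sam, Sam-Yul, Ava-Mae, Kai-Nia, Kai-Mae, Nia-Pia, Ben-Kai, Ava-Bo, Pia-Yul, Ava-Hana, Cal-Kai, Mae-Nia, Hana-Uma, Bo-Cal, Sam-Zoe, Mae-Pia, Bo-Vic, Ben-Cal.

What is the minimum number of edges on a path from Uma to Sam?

2

Level 0: Uma
Level 1: Ben, Hana, Kai, Zoe
Level 2: Ava, Bo, Cal, Cyd, Fay, Mae, Nia, Pia, Sam, Wes, Xiu, Yul
Level 3: Omar, Vic
Sam first appears at level 2.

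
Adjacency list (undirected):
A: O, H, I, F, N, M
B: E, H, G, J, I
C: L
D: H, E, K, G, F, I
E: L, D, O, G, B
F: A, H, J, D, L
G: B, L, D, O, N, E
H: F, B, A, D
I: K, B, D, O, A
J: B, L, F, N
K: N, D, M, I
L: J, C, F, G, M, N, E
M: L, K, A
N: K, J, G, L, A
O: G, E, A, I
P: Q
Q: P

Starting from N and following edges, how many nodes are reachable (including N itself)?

15

BFS from N visits: N, A, G, J, K, L, F, H, I, M, O, B, D, E, C
Reachable nodes: 15 of 17 total.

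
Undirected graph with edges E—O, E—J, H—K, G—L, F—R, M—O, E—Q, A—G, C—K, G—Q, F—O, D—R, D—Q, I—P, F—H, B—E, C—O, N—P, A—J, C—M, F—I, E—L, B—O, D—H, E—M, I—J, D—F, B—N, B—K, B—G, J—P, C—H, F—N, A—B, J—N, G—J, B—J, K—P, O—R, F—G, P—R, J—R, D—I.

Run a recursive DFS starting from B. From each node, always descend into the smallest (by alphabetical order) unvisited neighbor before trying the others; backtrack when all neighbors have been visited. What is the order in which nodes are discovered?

B -> A -> G -> F -> D -> H -> C -> K -> P -> I -> J -> E -> L -> M -> O -> R -> Q -> N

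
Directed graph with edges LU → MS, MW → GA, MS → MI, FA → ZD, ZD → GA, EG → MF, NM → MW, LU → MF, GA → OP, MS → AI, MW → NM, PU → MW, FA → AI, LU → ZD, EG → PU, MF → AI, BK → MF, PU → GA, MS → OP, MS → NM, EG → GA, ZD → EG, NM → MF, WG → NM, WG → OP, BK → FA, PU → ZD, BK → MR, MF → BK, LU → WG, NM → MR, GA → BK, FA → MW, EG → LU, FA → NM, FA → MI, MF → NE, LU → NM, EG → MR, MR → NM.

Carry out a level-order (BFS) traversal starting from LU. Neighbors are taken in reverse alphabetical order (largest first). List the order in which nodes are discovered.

Visit LU; enqueue ZD, WG, NM, MS, MF → queue [ZD, WG, NM, MS, MF]
Visit ZD; enqueue GA, EG → queue [WG, NM, MS, MF, GA, EG]
Visit WG; enqueue OP → queue [NM, MS, MF, GA, EG, OP]
Visit NM; enqueue MW, MR → queue [MS, MF, GA, EG, OP, MW, MR]
Visit MS; enqueue MI, AI → queue [MF, GA, EG, OP, MW, MR, MI, AI]
Visit MF; enqueue NE, BK → queue [GA, EG, OP, MW, MR, MI, AI, NE, BK]
Visit GA → queue [EG, OP, MW, MR, MI, AI, NE, BK]
Visit EG; enqueue PU → queue [OP, MW, MR, MI, AI, NE, BK, PU]
Visit OP → queue [MW, MR, MI, AI, NE, BK, PU]
Visit MW → queue [MR, MI, AI, NE, BK, PU]
Visit MR → queue [MI, AI, NE, BK, PU]
Visit MI → queue [AI, NE, BK, PU]
Visit AI → queue [NE, BK, PU]
Visit NE → queue [BK, PU]
Visit BK; enqueue FA → queue [PU, FA]
Visit PU → queue [FA]
Visit FA → queue []

LU ZD WG NM MS MF GA EG OP MW MR MI AI NE BK PU FA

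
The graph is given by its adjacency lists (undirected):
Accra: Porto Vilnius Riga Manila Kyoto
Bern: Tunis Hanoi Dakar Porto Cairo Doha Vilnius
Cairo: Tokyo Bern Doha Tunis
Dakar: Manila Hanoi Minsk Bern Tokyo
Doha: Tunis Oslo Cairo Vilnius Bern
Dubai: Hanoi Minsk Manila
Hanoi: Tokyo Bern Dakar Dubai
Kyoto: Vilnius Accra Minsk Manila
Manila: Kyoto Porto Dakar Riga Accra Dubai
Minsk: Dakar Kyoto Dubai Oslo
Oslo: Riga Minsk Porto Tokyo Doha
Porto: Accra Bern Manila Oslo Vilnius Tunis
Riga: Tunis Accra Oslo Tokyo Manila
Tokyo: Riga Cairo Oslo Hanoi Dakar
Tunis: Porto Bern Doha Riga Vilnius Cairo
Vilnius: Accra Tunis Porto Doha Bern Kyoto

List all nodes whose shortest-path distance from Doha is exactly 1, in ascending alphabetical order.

Level 0: Doha
Level 1: Bern, Cairo, Oslo, Tunis, Vilnius
Level 2: Accra, Dakar, Hanoi, Kyoto, Minsk, Porto, Riga, Tokyo
Level 3: Dubai, Manila

Bern, Cairo, Oslo, Tunis, Vilnius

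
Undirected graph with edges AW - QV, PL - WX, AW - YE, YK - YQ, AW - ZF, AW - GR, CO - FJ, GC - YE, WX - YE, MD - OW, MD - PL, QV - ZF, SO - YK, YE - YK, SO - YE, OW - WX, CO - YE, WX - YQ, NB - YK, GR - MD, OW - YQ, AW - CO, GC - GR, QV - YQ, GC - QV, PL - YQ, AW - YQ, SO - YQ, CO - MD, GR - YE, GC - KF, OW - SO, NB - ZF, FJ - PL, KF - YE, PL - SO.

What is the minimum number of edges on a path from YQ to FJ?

2

Level 0: YQ
Level 1: AW, OW, PL, QV, SO, WX, YK
Level 2: CO, FJ, GC, GR, MD, NB, YE, ZF
Level 3: KF
FJ first appears at level 2.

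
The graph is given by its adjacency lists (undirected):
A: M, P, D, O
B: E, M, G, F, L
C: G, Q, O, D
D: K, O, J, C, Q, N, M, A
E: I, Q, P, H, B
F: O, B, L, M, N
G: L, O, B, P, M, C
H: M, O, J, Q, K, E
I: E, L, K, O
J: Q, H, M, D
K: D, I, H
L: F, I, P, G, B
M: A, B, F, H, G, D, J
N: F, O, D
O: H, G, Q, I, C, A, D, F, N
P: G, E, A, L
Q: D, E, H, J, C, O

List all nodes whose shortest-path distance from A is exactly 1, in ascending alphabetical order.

D, M, O, P

Level 0: A
Level 1: D, M, O, P
Level 2: B, C, E, F, G, H, I, J, K, L, N, Q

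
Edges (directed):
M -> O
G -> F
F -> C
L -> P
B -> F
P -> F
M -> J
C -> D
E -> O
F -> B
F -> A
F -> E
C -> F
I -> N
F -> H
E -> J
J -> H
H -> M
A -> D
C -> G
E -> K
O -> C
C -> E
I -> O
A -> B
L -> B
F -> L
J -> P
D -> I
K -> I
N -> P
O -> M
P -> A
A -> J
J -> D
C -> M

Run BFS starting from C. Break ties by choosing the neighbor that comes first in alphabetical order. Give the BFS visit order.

C → D → E → F → G → M → I → J → K → O → A → B → H → L → N → P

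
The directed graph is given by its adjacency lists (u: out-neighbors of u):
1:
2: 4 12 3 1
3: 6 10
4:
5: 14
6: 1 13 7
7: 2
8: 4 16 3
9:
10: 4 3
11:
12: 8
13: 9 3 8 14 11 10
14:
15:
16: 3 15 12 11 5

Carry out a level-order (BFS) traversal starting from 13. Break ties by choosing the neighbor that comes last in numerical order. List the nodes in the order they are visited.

13, 14, 11, 10, 9, 8, 3, 4, 16, 6, 15, 12, 5, 7, 1, 2

Visit 13; enqueue 14, 11, 10, 9, 8, 3 → queue [14, 11, 10, 9, 8, 3]
Visit 14 → queue [11, 10, 9, 8, 3]
Visit 11 → queue [10, 9, 8, 3]
Visit 10; enqueue 4 → queue [9, 8, 3, 4]
Visit 9 → queue [8, 3, 4]
Visit 8; enqueue 16 → queue [3, 4, 16]
Visit 3; enqueue 6 → queue [4, 16, 6]
Visit 4 → queue [16, 6]
Visit 16; enqueue 15, 12, 5 → queue [6, 15, 12, 5]
Visit 6; enqueue 7, 1 → queue [15, 12, 5, 7, 1]
Visit 15 → queue [12, 5, 7, 1]
Visit 12 → queue [5, 7, 1]
Visit 5 → queue [7, 1]
Visit 7; enqueue 2 → queue [1, 2]
Visit 1 → queue [2]
Visit 2 → queue []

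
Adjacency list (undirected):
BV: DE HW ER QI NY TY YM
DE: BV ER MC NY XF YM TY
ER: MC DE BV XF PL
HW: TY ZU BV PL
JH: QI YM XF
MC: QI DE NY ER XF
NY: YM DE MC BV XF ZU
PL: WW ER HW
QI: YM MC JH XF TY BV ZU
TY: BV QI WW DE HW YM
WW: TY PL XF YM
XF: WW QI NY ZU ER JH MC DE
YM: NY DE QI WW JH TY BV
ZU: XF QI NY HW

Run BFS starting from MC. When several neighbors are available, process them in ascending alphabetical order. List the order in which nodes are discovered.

MC, DE, ER, NY, QI, XF, BV, TY, YM, PL, ZU, JH, WW, HW

Visit MC; enqueue DE, ER, NY, QI, XF → queue [DE, ER, NY, QI, XF]
Visit DE; enqueue BV, TY, YM → queue [ER, NY, QI, XF, BV, TY, YM]
Visit ER; enqueue PL → queue [NY, QI, XF, BV, TY, YM, PL]
Visit NY; enqueue ZU → queue [QI, XF, BV, TY, YM, PL, ZU]
Visit QI; enqueue JH → queue [XF, BV, TY, YM, PL, ZU, JH]
Visit XF; enqueue WW → queue [BV, TY, YM, PL, ZU, JH, WW]
Visit BV; enqueue HW → queue [TY, YM, PL, ZU, JH, WW, HW]
Visit TY → queue [YM, PL, ZU, JH, WW, HW]
Visit YM → queue [PL, ZU, JH, WW, HW]
Visit PL → queue [ZU, JH, WW, HW]
Visit ZU → queue [JH, WW, HW]
Visit JH → queue [WW, HW]
Visit WW → queue [HW]
Visit HW → queue []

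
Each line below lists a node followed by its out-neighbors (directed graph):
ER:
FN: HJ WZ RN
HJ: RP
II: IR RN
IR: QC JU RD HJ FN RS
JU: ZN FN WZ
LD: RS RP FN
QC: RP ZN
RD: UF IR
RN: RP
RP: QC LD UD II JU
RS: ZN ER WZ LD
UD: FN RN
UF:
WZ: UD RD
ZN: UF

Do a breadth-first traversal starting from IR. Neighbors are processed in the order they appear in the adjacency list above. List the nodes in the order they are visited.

IR, QC, JU, RD, HJ, FN, RS, RP, ZN, WZ, UF, RN, ER, LD, UD, II

Visit IR; enqueue QC, JU, RD, HJ, FN, RS → queue [QC, JU, RD, HJ, FN, RS]
Visit QC; enqueue RP, ZN → queue [JU, RD, HJ, FN, RS, RP, ZN]
Visit JU; enqueue WZ → queue [RD, HJ, FN, RS, RP, ZN, WZ]
Visit RD; enqueue UF → queue [HJ, FN, RS, RP, ZN, WZ, UF]
Visit HJ → queue [FN, RS, RP, ZN, WZ, UF]
Visit FN; enqueue RN → queue [RS, RP, ZN, WZ, UF, RN]
Visit RS; enqueue ER, LD → queue [RP, ZN, WZ, UF, RN, ER, LD]
Visit RP; enqueue UD, II → queue [ZN, WZ, UF, RN, ER, LD, UD, II]
Visit ZN → queue [WZ, UF, RN, ER, LD, UD, II]
Visit WZ → queue [UF, RN, ER, LD, UD, II]
Visit UF → queue [RN, ER, LD, UD, II]
Visit RN → queue [ER, LD, UD, II]
Visit ER → queue [LD, UD, II]
Visit LD → queue [UD, II]
Visit UD → queue [II]
Visit II → queue []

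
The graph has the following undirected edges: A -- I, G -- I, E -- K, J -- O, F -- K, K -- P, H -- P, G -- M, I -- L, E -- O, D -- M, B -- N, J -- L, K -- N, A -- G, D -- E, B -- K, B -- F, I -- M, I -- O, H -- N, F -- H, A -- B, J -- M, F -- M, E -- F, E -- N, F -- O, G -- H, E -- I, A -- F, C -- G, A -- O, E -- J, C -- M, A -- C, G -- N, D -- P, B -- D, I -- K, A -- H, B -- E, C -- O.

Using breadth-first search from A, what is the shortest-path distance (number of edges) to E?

2

Level 0: A
Level 1: B, C, F, G, H, I, O
Level 2: D, E, J, K, L, M, N, P
E first appears at level 2.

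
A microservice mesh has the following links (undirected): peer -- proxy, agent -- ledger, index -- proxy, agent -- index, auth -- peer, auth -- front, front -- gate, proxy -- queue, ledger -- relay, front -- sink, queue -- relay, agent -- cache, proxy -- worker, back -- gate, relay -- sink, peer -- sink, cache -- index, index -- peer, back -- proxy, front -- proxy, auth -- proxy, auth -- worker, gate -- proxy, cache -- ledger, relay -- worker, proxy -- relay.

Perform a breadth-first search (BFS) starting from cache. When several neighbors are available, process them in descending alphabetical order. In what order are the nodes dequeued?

cache, ledger, index, agent, relay, proxy, peer, worker, sink, queue, gate, front, back, auth

Visit cache; enqueue ledger, index, agent → queue [ledger, index, agent]
Visit ledger; enqueue relay → queue [index, agent, relay]
Visit index; enqueue proxy, peer → queue [agent, relay, proxy, peer]
Visit agent → queue [relay, proxy, peer]
Visit relay; enqueue worker, sink, queue → queue [proxy, peer, worker, sink, queue]
Visit proxy; enqueue gate, front, back, auth → queue [peer, worker, sink, queue, gate, front, back, auth]
Visit peer → queue [worker, sink, queue, gate, front, back, auth]
Visit worker → queue [sink, queue, gate, front, back, auth]
Visit sink → queue [queue, gate, front, back, auth]
Visit queue → queue [gate, front, back, auth]
Visit gate → queue [front, back, auth]
Visit front → queue [back, auth]
Visit back → queue [auth]
Visit auth → queue []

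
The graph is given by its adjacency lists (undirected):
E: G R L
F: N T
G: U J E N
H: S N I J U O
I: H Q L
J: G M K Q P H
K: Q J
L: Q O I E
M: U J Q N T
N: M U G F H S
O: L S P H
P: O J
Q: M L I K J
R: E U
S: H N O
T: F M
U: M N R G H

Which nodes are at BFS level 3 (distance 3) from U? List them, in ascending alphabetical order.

Level 0: U
Level 1: G, H, M, N, R
Level 2: E, F, I, J, O, Q, S, T
Level 3: K, L, P

K, L, P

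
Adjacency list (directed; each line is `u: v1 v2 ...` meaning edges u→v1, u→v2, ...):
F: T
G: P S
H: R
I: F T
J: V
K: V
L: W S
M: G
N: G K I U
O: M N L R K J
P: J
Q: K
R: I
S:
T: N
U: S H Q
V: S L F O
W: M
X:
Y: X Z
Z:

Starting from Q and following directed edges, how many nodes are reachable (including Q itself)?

18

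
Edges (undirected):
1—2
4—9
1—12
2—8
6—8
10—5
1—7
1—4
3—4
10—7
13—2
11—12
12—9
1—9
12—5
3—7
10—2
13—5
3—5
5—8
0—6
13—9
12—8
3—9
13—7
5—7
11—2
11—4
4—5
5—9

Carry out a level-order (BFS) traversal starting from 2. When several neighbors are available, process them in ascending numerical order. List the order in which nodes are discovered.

2 1 8 10 11 13 4 7 9 12 5 6 3 0

Visit 2; enqueue 1, 8, 10, 11, 13 → queue [1, 8, 10, 11, 13]
Visit 1; enqueue 4, 7, 9, 12 → queue [8, 10, 11, 13, 4, 7, 9, 12]
Visit 8; enqueue 5, 6 → queue [10, 11, 13, 4, 7, 9, 12, 5, 6]
Visit 10 → queue [11, 13, 4, 7, 9, 12, 5, 6]
Visit 11 → queue [13, 4, 7, 9, 12, 5, 6]
Visit 13 → queue [4, 7, 9, 12, 5, 6]
Visit 4; enqueue 3 → queue [7, 9, 12, 5, 6, 3]
Visit 7 → queue [9, 12, 5, 6, 3]
Visit 9 → queue [12, 5, 6, 3]
Visit 12 → queue [5, 6, 3]
Visit 5 → queue [6, 3]
Visit 6; enqueue 0 → queue [3, 0]
Visit 3 → queue [0]
Visit 0 → queue []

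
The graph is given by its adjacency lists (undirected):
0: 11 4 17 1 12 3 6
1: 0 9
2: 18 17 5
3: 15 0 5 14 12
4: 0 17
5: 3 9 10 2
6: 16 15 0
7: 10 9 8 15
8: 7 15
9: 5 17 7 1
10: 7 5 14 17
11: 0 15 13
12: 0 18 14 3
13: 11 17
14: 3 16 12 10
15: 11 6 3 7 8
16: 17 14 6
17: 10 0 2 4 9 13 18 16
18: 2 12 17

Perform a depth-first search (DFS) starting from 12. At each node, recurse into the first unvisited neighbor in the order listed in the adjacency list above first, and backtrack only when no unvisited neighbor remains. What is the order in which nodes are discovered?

12 -> 0 -> 11 -> 15 -> 6 -> 16 -> 17 -> 10 -> 7 -> 9 -> 5 -> 3 -> 14 -> 2 -> 18 -> 1 -> 8 -> 4 -> 13

Visit 12
12 → 0
0 → 11
11 → 15
15 → 6
6 → 16
16 → 17
17 → 10
10 → 7
7 → 9
9 → 5
5 → 3
3 → 14
5 → 2
2 → 18
9 → 1
7 → 8
17 → 4
17 → 13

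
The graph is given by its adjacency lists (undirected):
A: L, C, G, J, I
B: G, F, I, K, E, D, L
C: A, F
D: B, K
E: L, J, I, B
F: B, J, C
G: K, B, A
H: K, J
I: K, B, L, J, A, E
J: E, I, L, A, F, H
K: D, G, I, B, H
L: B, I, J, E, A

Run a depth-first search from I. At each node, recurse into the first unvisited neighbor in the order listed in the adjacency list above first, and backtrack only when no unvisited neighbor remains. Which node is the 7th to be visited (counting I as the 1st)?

Visit I
I → K
K → D
D → B
B → G
G → A
A → L
L → J
J → E
J → F
F → C
J → H

Visit order: I, K, D, B, G, A, L, J, E, F, C, H

L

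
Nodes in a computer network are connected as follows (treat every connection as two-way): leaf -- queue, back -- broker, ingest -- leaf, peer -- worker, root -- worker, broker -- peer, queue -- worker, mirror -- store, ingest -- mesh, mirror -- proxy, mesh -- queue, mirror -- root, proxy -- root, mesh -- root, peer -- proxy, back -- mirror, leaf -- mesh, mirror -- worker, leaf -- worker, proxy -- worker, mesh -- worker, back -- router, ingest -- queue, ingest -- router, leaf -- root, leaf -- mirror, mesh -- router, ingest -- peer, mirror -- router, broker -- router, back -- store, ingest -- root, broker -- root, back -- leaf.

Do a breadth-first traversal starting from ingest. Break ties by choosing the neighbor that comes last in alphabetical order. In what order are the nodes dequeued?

ingest, router, root, queue, peer, mesh, leaf, mirror, broker, back, worker, proxy, store

Visit ingest; enqueue router, root, queue, peer, mesh, leaf → queue [router, root, queue, peer, mesh, leaf]
Visit router; enqueue mirror, broker, back → queue [root, queue, peer, mesh, leaf, mirror, broker, back]
Visit root; enqueue worker, proxy → queue [queue, peer, mesh, leaf, mirror, broker, back, worker, proxy]
Visit queue → queue [peer, mesh, leaf, mirror, broker, back, worker, proxy]
Visit peer → queue [mesh, leaf, mirror, broker, back, worker, proxy]
Visit mesh → queue [leaf, mirror, broker, back, worker, proxy]
Visit leaf → queue [mirror, broker, back, worker, proxy]
Visit mirror; enqueue store → queue [broker, back, worker, proxy, store]
Visit broker → queue [back, worker, proxy, store]
Visit back → queue [worker, proxy, store]
Visit worker → queue [proxy, store]
Visit proxy → queue [store]
Visit store → queue []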